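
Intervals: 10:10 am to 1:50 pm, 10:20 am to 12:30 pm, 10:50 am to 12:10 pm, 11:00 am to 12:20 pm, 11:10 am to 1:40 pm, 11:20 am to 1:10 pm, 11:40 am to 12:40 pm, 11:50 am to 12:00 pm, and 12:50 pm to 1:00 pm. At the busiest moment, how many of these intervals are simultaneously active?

8

At 11:50 am, 8 of the intervals are simultaneously active.
No point has more.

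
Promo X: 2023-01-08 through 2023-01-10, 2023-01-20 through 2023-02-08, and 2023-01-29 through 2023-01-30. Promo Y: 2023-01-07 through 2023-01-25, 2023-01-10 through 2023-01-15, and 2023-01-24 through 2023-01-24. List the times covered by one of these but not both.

2023-01-07 through 2023-01-07, 2023-01-11 through 2023-01-19, 2023-01-26 through 2023-02-08

First set merges to 2023-01-08 through 2023-01-10, 2023-01-20 through 2023-02-08.
Second set merges to 2023-01-07 through 2023-01-25.
A but not B: 2023-01-26 through 2023-02-08.
B but not A: 2023-01-07 through 2023-01-07, 2023-01-11 through 2023-01-19.
Combining gives A △ B.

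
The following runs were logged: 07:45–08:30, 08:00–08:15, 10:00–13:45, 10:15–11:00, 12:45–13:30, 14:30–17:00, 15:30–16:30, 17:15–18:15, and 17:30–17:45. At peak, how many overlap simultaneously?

Sweep endpoints in order; track running count of active intervals.
Peak of 2 reached at 08:00.

2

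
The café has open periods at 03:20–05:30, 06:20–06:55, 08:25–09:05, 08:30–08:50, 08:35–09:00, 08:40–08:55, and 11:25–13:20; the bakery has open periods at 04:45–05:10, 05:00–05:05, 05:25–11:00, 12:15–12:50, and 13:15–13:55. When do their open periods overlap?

A, merged: 03:20–05:30, 06:20–06:55, 08:25–09:05, 11:25–13:20.
B, merged: 04:45–05:10, 05:25–11:00, 12:15–12:50, 13:15–13:55.
03:20–05:30 ∩ B → 04:45–05:10, 05:25–05:30.
06:20–06:55 ∩ B → 06:20–06:55.
08:25–09:05 ∩ B → 08:25–09:05.
11:25–13:20 ∩ B → 12:15–12:50, 13:15–13:20.

04:45–05:10, 05:25–05:30, 06:20–06:55, 08:25–09:05, 12:15–12:50, 13:15–13:20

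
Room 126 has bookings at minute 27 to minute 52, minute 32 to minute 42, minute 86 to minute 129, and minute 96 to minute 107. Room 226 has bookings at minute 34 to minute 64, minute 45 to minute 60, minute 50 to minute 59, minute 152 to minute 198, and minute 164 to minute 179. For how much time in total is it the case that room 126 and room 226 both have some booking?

Merge the first list: minute 27 to minute 52, minute 86 to minute 129.
Merge the second list: minute 34 to minute 64, minute 152 to minute 198.
A ∩ B = minute 34 to minute 52.
Total: 18 minutes.

18 minutes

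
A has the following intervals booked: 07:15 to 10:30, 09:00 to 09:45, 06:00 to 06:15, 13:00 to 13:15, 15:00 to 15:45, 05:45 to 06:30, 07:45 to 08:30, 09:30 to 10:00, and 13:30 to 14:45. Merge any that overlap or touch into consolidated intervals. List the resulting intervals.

05:45–06:30, 07:15–10:30, 13:00–13:15, 13:30–14:45, 15:00–15:45

Sort by start: 05:45–06:30, 06:00–06:15, 07:15–10:30, 07:45–08:30, 09:00–09:45, 09:30–10:00, 13:00–13:15, 13:30–14:45, 15:00–15:45.
06:00–06:15 overlaps/touches 05:45–06:30 → extend to 05:45–06:30.
07:15–10:30 is disjoint → start new block.
07:45–08:30 overlaps/touches 07:15–10:30 → extend to 07:15–10:30.
09:00–09:45 overlaps/touches 07:15–10:30 → extend to 07:15–10:30.
09:30–10:00 overlaps/touches 07:15–10:30 → extend to 07:15–10:30.
13:00–13:15 is disjoint → start new block.
13:30–14:45 is disjoint → start new block.
15:00–15:45 is disjoint → start new block.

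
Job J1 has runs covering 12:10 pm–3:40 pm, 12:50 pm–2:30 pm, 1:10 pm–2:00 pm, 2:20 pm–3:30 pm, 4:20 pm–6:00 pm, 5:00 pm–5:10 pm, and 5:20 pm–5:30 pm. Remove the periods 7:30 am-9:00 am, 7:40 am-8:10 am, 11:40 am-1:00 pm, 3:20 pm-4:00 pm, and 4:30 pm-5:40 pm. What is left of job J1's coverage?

Merge the first list: 12:10 pm–3:40 pm, 4:20 pm–6:00 pm.
Merge the second list: 7:30 am–9:00 am, 11:40 am–1:00 pm, 3:20 pm–4:00 pm, 4:30 pm–5:40 pm.
12:10 pm–3:40 pm minus B → 1:00 pm–3:20 pm.
4:20 pm–6:00 pm minus B → 4:20 pm–4:30 pm, 5:40 pm–6:00 pm.

1:00 pm–3:20 pm, 4:20 pm–4:30 pm, 5:40 pm–6:00 pm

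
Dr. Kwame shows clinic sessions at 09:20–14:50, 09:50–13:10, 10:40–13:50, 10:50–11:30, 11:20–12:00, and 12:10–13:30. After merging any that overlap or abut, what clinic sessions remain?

09:20–14:50

09:50–13:10 overlaps/touches 09:20–14:50 → extend to 09:20–14:50.
10:40–13:50 overlaps/touches 09:20–14:50 → extend to 09:20–14:50.
10:50–11:30 overlaps/touches 09:20–14:50 → extend to 09:20–14:50.
11:20–12:00 overlaps/touches 09:20–14:50 → extend to 09:20–14:50.
12:10–13:30 overlaps/touches 09:20–14:50 → extend to 09:20–14:50.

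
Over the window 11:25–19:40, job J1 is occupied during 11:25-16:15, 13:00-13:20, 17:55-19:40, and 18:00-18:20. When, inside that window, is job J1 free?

16:15–17:55

Covered (merged): 11:25–16:15, 17:55–19:40.
Complement within 11:25–19:40: 16:15–17:55.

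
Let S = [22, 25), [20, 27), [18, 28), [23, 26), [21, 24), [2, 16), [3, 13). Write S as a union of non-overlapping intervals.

[2, 16) ∪ [18, 28)

Sort by start: [2, 16), [3, 13), [18, 28), [20, 27), [21, 24), [22, 25), [23, 26).
[3, 13) overlaps/touches [2, 16) → extend to [2, 16).
[18, 28) is disjoint → start new block.
[20, 27) overlaps/touches [18, 28) → extend to [18, 28).
[21, 24) overlaps/touches [18, 28) → extend to [18, 28).
[22, 25) overlaps/touches [18, 28) → extend to [18, 28).
[23, 26) overlaps/touches [18, 28) → extend to [18, 28).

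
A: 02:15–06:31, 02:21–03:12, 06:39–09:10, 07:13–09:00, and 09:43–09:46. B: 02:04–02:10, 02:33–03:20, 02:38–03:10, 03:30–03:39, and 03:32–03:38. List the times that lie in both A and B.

A, merged: 02:15-06:31, 06:39-09:10, 09:43-09:46.
B, merged: 02:04-02:10, 02:33-03:20, 03:30-03:39.
02:15-06:31 overlaps B on 02:33-03:20, 03:30-03:39.
06:39-09:10 falls entirely outside B.
09:43-09:46 falls entirely outside B.

02:33-03:20, 03:30-03:39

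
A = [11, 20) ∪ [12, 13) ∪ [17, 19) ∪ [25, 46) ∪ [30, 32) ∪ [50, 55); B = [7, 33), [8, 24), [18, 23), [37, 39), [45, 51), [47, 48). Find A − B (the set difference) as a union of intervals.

First set merges to [11, 20), [25, 46), [50, 55).
Second set merges to [7, 33), [37, 39), [45, 51).
[11, 20): fully covered by B → removed.
[25, 46) minus B → [33, 37), [39, 45).
[50, 55) minus B → [51, 55).

[33, 37) ∪ [39, 45) ∪ [51, 55)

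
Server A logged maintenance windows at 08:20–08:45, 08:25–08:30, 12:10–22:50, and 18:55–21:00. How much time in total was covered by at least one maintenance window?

11 h 5 min

Merged: 08:20–08:45, 12:10–22:50.
Lengths: 25 min + 10 h 40 min = 11 h 5 min.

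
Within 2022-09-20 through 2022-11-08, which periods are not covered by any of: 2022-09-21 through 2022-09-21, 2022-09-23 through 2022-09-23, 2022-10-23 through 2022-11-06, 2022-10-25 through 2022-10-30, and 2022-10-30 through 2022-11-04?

2022-09-20 through 2022-09-20, 2022-09-22 through 2022-09-22, 2022-09-24 through 2022-10-22, 2022-11-07 through 2022-11-08

After merging, the occupied span is 2022-09-21 through 2022-09-21, 2022-09-23 through 2022-09-23, 2022-10-23 through 2022-11-06.
Uncovered inside 2022-09-20 through 2022-11-08: 2022-09-20 through 2022-09-20, 2022-09-22 through 2022-09-22, 2022-09-24 through 2022-10-22, 2022-11-07 through 2022-11-08.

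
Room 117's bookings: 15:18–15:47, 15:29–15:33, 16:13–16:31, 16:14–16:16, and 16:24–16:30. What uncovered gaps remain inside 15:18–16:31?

15:47-16:13

Covered (merged): 15:18-15:47, 16:13-16:31.
Uncovered inside 15:18-16:31: 15:47-16:13.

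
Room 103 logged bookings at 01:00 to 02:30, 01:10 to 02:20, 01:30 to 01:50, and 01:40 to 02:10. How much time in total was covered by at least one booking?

Merged: 01:00-02:30.
Length: 1 h 30 min.

1 h 30 min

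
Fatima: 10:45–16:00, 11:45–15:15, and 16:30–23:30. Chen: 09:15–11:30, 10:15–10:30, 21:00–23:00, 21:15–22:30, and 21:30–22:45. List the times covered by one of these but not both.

Merge the first list: 10:45–16:00, 16:30–23:30.
Merge the second list: 09:15–11:30, 21:00–23:00.
A \ B = 11:30–16:00, 16:30–21:00, 23:00–23:30.
B \ A = 09:15–10:45.
Union of the two gives the symmetric difference.

09:15–10:45, 11:30–16:00, 16:30–21:00, 23:00–23:30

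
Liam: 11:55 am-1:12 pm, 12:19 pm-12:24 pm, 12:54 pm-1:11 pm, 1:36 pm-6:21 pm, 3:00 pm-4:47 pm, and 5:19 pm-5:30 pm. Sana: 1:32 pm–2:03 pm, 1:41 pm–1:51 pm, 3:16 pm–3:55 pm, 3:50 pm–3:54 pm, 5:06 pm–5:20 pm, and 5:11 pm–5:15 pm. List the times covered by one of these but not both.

11:55 am–1:12 pm, 1:32 pm–1:36 pm, 2:03 pm–3:16 pm, 3:55 pm–5:06 pm, 5:20 pm–6:21 pm

Merge the first list: 11:55 am–1:12 pm, 1:36 pm–6:21 pm.
Merge the second list: 1:32 pm–2:03 pm, 3:16 pm–3:55 pm, 5:06 pm–5:20 pm.
Only in the first: 11:55 am–1:12 pm, 2:03 pm–3:16 pm, 3:55 pm–5:06 pm, 5:20 pm–6:21 pm.
Only in the second: 1:32 pm–1:36 pm.
Together these are the periods covered by exactly one.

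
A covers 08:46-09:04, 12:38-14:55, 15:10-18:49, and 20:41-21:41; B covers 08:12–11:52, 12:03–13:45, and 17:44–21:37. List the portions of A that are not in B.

08:46–09:04: fully covered by B → removed.
12:38–14:55 minus B → 13:45–14:55.
15:10–18:49 minus B → 15:10–17:44.
20:41–21:41 minus B → 21:37–21:41.

13:45–14:55, 15:10–17:44, 21:37–21:41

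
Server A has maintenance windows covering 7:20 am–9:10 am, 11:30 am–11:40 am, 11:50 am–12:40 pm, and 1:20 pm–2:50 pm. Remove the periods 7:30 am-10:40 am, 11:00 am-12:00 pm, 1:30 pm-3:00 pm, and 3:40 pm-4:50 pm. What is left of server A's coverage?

7:20 am–9:10 am \ B = 7:20 am–7:30 am.
11:30 am–11:40 am: entirely removed.
11:50 am–12:40 pm \ B = 12:00 pm–12:40 pm.
1:20 pm–2:50 pm \ B = 1:20 pm–1:30 pm.

7:20 am–7:30 am, 12:00 pm–12:40 pm, 1:20 pm–1:30 pm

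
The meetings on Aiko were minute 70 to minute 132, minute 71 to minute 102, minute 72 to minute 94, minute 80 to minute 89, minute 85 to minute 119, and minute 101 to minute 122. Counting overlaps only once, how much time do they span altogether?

Merged: minute 70 to minute 132.
Length: 62 minutes.

62 minutes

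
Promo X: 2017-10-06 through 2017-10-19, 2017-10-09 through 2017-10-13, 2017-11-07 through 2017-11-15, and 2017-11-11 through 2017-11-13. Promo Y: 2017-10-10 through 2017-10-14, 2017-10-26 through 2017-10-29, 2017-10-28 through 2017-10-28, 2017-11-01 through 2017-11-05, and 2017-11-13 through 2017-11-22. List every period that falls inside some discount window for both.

2017-10-10 through 2017-10-14, 2017-11-13 through 2017-11-15

A, merged: 2017-10-06 through 2017-10-19, 2017-11-07 through 2017-11-15.
B, merged: 2017-10-10 through 2017-10-14, 2017-10-26 through 2017-10-29, 2017-11-01 through 2017-11-05, 2017-11-13 through 2017-11-22.
2017-10-06 through 2017-10-19 overlaps B on 2017-10-10 through 2017-10-14.
2017-11-07 through 2017-11-15 overlaps B on 2017-11-13 through 2017-11-15.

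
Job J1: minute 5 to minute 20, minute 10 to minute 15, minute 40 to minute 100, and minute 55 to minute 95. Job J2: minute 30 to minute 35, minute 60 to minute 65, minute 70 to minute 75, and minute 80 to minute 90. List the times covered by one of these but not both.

minute 5 to minute 20, minute 30 to minute 35, minute 40 to minute 60, minute 65 to minute 70, minute 75 to minute 80, minute 90 to minute 100

Merge the first list: minute 5 to minute 20, minute 40 to minute 100.
A but not B: minute 5 to minute 20, minute 40 to minute 60, minute 65 to minute 70, minute 75 to minute 80, minute 90 to minute 100.
B but not A: minute 30 to minute 35.
Combining gives A △ B.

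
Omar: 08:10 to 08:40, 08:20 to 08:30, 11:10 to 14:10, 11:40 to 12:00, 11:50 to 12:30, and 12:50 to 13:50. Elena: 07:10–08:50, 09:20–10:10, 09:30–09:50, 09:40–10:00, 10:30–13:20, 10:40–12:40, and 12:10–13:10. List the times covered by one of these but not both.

Merge the first list: 08:10–08:40, 11:10–14:10.
Merge the second list: 07:10–08:50, 09:20–10:10, 10:30–13:20.
A \ B = 13:20–14:10.
B \ A = 07:10–08:10, 08:40–08:50, 09:20–10:10, 10:30–11:10.
Union of the two gives the symmetric difference.

07:10–08:10, 08:40–08:50, 09:20–10:10, 10:30–11:10, 13:20–14:10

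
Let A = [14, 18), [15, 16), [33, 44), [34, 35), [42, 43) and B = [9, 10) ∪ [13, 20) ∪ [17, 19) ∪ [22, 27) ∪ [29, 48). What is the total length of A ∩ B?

15

First set merges to [14, 18), [33, 44).
Second set merges to [9, 10), [13, 20), [22, 27), [29, 48).
A ∩ B = [14, 18), [33, 44).
Total: 4 + 11 = 15.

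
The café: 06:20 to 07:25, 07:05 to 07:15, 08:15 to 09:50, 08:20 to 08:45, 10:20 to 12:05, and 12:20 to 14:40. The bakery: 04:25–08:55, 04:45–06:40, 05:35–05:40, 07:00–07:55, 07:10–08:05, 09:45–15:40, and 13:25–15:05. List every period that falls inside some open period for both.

First set merges to 06:20–07:25, 08:15–09:50, 10:20–12:05, 12:20–14:40.
Second set merges to 04:25–08:55, 09:45–15:40.
06:20–07:25 ∩ B → 06:20–07:25.
08:15–09:50 ∩ B → 08:15–08:55, 09:45–09:50.
10:20–12:05 ∩ B → 10:20–12:05.
12:20–14:40 ∩ B → 12:20–14:40.

06:20–07:25, 08:15–08:55, 09:45–09:50, 10:20–12:05, 12:20–14:40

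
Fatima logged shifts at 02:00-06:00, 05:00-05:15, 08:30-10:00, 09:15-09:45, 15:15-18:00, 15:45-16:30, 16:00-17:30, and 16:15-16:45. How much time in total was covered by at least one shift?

Merged: 02:00-06:00, 08:30-10:00, 15:15-18:00.
Lengths: 4 h + 1 h 30 min + 2 h 45 min = 8 h 15 min.

8 h 15 min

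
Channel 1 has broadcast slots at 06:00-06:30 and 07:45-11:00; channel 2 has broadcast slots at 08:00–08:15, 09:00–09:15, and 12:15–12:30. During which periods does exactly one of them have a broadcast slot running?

06:00–06:30, 07:45–08:00, 08:15–09:00, 09:15–11:00, 12:15–12:30

A but not B: 06:00–06:30, 07:45–08:00, 08:15–09:00, 09:15–11:00.
B but not A: 12:15–12:30.
Combining gives A △ B.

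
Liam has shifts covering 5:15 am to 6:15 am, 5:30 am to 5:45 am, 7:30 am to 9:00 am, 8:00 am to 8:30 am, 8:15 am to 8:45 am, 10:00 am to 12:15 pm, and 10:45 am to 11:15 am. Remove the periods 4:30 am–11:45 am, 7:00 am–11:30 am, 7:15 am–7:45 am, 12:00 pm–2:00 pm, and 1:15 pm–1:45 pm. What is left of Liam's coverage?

11:45 am-12:00 pm

Merge the first list: 5:15 am-6:15 am, 7:30 am-9:00 am, 10:00 am-12:15 pm.
Merge the second list: 4:30 am-11:45 am, 12:00 pm-2:00 pm.
5:15 am-6:15 am: entirely removed.
7:30 am-9:00 am: entirely removed.
10:00 am-12:15 pm \ B = 11:45 am-12:00 pm.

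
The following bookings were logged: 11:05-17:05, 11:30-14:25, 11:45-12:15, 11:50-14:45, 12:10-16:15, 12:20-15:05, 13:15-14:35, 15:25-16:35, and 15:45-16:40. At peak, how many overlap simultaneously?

6

At 13:15, 6 of the intervals are simultaneously active.
No point has more.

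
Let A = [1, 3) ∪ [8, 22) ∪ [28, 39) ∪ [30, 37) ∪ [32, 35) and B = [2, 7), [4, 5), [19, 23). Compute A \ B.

First set merges to [1, 3), [8, 22), [28, 39).
Second set merges to [2, 7), [19, 23).
[1, 3) minus B → [1, 2).
[8, 22) minus B → [8, 19).
[28, 39): no B overlap → unchanged.

[1, 2) ∪ [8, 19) ∪ [28, 39)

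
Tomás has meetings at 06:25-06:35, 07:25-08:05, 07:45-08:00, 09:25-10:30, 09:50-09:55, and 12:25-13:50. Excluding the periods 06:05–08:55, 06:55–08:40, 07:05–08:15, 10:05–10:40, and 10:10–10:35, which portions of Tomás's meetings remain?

09:25–10:05, 12:25–13:50

Merge the first list: 06:25–06:35, 07:25–08:05, 09:25–10:30, 12:25–13:50.
Merge the second list: 06:05–08:55, 10:05–10:40.
06:25–06:35: fully covered by B → removed.
07:25–08:05: fully covered by B → removed.
09:25–10:30 minus B → 09:25–10:05.
12:25–13:50: no B overlap → unchanged.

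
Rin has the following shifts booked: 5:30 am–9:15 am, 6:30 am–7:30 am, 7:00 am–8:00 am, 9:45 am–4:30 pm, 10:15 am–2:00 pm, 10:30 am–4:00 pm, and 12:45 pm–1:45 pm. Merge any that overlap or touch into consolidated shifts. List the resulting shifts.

5:30 am–9:15 am, 9:45 am–4:30 pm

6:30 am–7:30 am overlaps/touches 5:30 am–9:15 am → extend to 5:30 am–9:15 am.
7:00 am–8:00 am overlaps/touches 5:30 am–9:15 am → extend to 5:30 am–9:15 am.
9:45 am–4:30 pm is disjoint → start new block.
10:15 am–2:00 pm overlaps/touches 9:45 am–4:30 pm → extend to 9:45 am–4:30 pm.
10:30 am–4:00 pm overlaps/touches 9:45 am–4:30 pm → extend to 9:45 am–4:30 pm.
12:45 pm–1:45 pm overlaps/touches 9:45 am–4:30 pm → extend to 9:45 am–4:30 pm.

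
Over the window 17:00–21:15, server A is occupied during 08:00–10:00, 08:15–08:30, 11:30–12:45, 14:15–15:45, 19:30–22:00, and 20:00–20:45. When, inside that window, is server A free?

After merging, the occupied span is 08:00–10:00, 11:30–12:45, 14:15–15:45, 19:30–22:00.
Uncovered inside 17:00–21:15: 17:00–19:30.

17:00–19:30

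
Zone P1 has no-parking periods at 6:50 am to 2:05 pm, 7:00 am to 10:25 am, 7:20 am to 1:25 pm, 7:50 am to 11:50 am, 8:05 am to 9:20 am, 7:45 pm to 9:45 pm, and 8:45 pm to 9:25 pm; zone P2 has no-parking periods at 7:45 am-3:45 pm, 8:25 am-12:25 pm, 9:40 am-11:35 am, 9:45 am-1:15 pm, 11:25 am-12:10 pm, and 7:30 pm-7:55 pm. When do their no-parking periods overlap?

First set merges to 6:50 am–2:05 pm, 7:45 pm–9:45 pm.
Second set merges to 7:45 am–3:45 pm, 7:30 pm–7:55 pm.
6:50 am–2:05 pm meets the second set on 7:45 am–2:05 pm.
7:45 pm–9:45 pm meets the second set on 7:45 pm–7:55 pm.

7:45 am–2:05 pm, 7:45 pm–7:55 pm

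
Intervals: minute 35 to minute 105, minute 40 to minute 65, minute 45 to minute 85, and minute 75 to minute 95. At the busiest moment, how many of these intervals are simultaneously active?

Walk the sorted start/end points keeping a running depth.
The depth first hits 3 at minute 45.

3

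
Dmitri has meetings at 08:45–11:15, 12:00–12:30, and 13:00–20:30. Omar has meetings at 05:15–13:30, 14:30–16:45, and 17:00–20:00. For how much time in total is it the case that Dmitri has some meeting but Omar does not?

1 h 45 min

A \ B = 13:30–14:30, 16:45–17:00, 20:00–20:30.
Total: 1 h + 15 min + 30 min = 1 h 45 min.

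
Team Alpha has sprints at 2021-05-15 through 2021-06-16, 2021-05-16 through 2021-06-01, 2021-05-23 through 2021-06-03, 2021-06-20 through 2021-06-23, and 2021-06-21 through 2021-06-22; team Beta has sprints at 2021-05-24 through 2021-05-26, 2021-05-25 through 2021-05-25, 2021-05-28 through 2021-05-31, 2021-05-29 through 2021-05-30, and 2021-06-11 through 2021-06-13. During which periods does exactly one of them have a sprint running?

First set merges to 2021-05-15 through 2021-06-16, 2021-06-20 through 2021-06-23.
Second set merges to 2021-05-24 through 2021-05-26, 2021-05-28 through 2021-05-31, 2021-06-11 through 2021-06-13.
A but not B: 2021-05-15 through 2021-05-23, 2021-05-27 through 2021-05-27, 2021-06-01 through 2021-06-10, 2021-06-14 through 2021-06-16, 2021-06-20 through 2021-06-23.
B but not A: none.
Combining gives A △ B.

2021-05-15 through 2021-05-23, 2021-05-27 through 2021-05-27, 2021-06-01 through 2021-06-10, 2021-06-14 through 2021-06-16, 2021-06-20 through 2021-06-23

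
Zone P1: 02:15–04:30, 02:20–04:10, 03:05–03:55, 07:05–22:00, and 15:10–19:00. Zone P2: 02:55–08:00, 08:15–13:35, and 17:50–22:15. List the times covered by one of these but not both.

02:15–02:55, 04:30–07:05, 08:00–08:15, 13:35–17:50, 22:00–22:15

Merge the first list: 02:15–04:30, 07:05–22:00.
Only in the first: 02:15–02:55, 08:00–08:15, 13:35–17:50.
Only in the second: 04:30–07:05, 22:00–22:15.
Together these are the periods covered by exactly one.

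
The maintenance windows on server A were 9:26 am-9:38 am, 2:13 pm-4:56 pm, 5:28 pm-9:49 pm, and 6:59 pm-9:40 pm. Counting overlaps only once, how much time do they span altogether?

7 h 16 min

Merged: 9:26 am–9:38 am, 2:13 pm–4:56 pm, 5:28 pm–9:49 pm.
Lengths: 12 min + 2 h 43 min + 4 h 21 min = 7 h 16 min.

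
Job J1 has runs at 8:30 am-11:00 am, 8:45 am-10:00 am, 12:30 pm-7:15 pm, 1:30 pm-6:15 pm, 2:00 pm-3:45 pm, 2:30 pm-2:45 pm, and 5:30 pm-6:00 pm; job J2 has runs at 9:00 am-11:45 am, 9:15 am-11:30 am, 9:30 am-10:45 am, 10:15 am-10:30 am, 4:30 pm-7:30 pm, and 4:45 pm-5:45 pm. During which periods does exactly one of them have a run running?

A, merged: 8:30 am-11:00 am, 12:30 pm-7:15 pm.
B, merged: 9:00 am-11:45 am, 4:30 pm-7:30 pm.
A \ B = 8:30 am-9:00 am, 12:30 pm-4:30 pm.
B \ A = 11:00 am-11:45 am, 7:15 pm-7:30 pm.
Union of the two gives the symmetric difference.

8:30 am-9:00 am, 11:00 am-11:45 am, 12:30 pm-4:30 pm, 7:15 pm-7:30 pm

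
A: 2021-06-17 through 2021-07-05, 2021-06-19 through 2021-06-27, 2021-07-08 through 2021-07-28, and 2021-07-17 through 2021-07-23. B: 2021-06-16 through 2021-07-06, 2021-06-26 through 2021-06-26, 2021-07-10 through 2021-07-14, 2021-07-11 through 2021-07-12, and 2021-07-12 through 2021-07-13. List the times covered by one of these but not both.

2021-06-16 through 2021-06-16, 2021-07-06 through 2021-07-06, 2021-07-08 through 2021-07-09, 2021-07-15 through 2021-07-28

A, merged: 2021-06-17 through 2021-07-05, 2021-07-08 through 2021-07-28.
B, merged: 2021-06-16 through 2021-07-06, 2021-07-10 through 2021-07-14.
A but not B: 2021-07-08 through 2021-07-09, 2021-07-15 through 2021-07-28.
B but not A: 2021-06-16 through 2021-06-16, 2021-07-06 through 2021-07-06.
Combining gives A △ B.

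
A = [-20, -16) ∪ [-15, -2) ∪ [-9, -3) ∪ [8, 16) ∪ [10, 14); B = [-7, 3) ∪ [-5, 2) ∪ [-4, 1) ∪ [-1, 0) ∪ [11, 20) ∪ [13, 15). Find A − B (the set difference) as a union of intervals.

Merge the first list: [-20, -16), [-15, -2), [8, 16).
Merge the second list: [-7, 3), [11, 20).
[-20, -16): no B overlap → unchanged.
[-15, -2) minus B → [-15, -7).
[8, 16) minus B → [8, 11).

[-20, -16) ∪ [-15, -7) ∪ [8, 11)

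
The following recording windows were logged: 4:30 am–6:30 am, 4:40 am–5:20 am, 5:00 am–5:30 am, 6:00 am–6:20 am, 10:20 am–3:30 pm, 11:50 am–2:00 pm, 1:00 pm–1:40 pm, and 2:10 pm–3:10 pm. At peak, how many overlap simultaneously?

3

At 5:00 am, 3 of the intervals are simultaneously active.
No point has more.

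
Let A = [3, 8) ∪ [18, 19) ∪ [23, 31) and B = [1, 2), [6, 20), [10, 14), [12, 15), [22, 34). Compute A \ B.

[3, 6)

Second set merges to [1, 2), [6, 20), [22, 34).
[3, 8) \ B = [3, 6).
[18, 19): entirely removed.
[23, 31): entirely removed.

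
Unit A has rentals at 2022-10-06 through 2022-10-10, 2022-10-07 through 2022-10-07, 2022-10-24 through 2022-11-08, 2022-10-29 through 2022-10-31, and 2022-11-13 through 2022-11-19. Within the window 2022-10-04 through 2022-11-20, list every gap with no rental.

Covered (merged): 2022-10-06 through 2022-10-10, 2022-10-24 through 2022-11-08, 2022-11-13 through 2022-11-19.
Uncovered inside 2022-10-04 through 2022-11-20: 2022-10-04 through 2022-10-05, 2022-10-11 through 2022-10-23, 2022-11-09 through 2022-11-12, 2022-11-20 through 2022-11-20.

2022-10-04 through 2022-10-05, 2022-10-11 through 2022-10-23, 2022-11-09 through 2022-11-12, 2022-11-20 through 2022-11-20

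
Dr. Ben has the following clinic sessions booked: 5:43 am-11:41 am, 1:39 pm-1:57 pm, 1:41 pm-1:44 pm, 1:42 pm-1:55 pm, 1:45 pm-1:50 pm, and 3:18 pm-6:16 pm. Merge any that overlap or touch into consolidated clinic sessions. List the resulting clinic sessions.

5:43 am-11:41 am, 1:39 pm-1:57 pm, 3:18 pm-6:16 pm

1:39 pm-1:57 pm is disjoint → start new block.
1:41 pm-1:44 pm overlaps/touches 1:39 pm-1:57 pm → extend to 1:39 pm-1:57 pm.
1:42 pm-1:55 pm overlaps/touches 1:39 pm-1:57 pm → extend to 1:39 pm-1:57 pm.
1:45 pm-1:50 pm overlaps/touches 1:39 pm-1:57 pm → extend to 1:39 pm-1:57 pm.
3:18 pm-6:16 pm is disjoint → start new block.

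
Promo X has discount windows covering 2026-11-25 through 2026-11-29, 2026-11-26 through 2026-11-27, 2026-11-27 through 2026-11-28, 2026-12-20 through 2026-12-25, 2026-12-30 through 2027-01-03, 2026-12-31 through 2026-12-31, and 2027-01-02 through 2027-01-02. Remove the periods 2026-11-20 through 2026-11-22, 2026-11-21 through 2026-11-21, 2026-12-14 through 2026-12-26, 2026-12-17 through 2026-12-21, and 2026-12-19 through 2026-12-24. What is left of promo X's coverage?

First set merges to 2026-11-25 through 2026-11-29, 2026-12-20 through 2026-12-25, 2026-12-30 through 2027-01-03.
Second set merges to 2026-11-20 through 2026-11-22, 2026-12-14 through 2026-12-26.
2026-11-25 through 2026-11-29: nothing removed.
2026-12-20 through 2026-12-25: entirely removed.
2026-12-30 through 2027-01-03: nothing removed.

2026-11-25 through 2026-11-29, 2026-12-30 through 2027-01-03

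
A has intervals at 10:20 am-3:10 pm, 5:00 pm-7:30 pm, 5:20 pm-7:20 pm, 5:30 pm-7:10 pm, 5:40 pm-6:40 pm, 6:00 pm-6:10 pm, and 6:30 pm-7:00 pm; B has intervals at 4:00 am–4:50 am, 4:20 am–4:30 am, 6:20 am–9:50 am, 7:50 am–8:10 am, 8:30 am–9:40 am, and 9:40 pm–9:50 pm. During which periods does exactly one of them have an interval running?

Merge the first list: 10:20 am-3:10 pm, 5:00 pm-7:30 pm.
Merge the second list: 4:00 am-4:50 am, 6:20 am-9:50 am, 9:40 pm-9:50 pm.
A but not B: 10:20 am-3:10 pm, 5:00 pm-7:30 pm.
B but not A: 4:00 am-4:50 am, 6:20 am-9:50 am, 9:40 pm-9:50 pm.
Combining gives A △ B.

4:00 am-4:50 am, 6:20 am-9:50 am, 10:20 am-3:10 pm, 5:00 pm-7:30 pm, 9:40 pm-9:50 pm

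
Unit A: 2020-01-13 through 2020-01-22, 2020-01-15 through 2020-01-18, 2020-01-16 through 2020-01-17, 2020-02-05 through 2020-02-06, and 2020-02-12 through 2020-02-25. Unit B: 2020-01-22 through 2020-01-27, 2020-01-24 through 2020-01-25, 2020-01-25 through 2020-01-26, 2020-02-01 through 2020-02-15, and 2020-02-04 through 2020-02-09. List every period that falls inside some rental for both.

2020-01-22 through 2020-01-22, 2020-02-05 through 2020-02-06, 2020-02-12 through 2020-02-15

First set merges to 2020-01-13 through 2020-01-22, 2020-02-05 through 2020-02-06, 2020-02-12 through 2020-02-25.
Second set merges to 2020-01-22 through 2020-01-27, 2020-02-01 through 2020-02-15.
2020-01-13 through 2020-01-22 overlaps B on 2020-01-22 through 2020-01-22.
2020-02-05 through 2020-02-06 overlaps B on 2020-02-05 through 2020-02-06.
2020-02-12 through 2020-02-25 overlaps B on 2020-02-12 through 2020-02-15.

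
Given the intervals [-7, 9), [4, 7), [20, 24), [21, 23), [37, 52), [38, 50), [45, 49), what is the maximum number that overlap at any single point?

3

Walk the sorted start/end points keeping a running depth.
The depth first hits 3 at 45.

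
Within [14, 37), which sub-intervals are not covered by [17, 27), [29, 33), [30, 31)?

[14, 17) ∪ [27, 29) ∪ [33, 37)

After merging, the occupied span is [17, 27), [29, 33).
Gaps within [14, 37): [14, 17), [27, 29), [33, 37).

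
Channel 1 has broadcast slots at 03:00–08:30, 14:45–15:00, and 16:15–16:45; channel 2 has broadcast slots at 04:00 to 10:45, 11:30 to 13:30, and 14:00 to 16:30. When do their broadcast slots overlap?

04:00–08:30, 14:45–15:00, 16:15–16:30

03:00–08:30 overlaps B on 04:00–08:30.
14:45–15:00 overlaps B on 14:45–15:00.
16:15–16:45 overlaps B on 16:15–16:30.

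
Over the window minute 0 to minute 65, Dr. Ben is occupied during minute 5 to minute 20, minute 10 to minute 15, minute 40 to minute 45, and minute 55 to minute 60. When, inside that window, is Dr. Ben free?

minute 0 to minute 5, minute 20 to minute 40, minute 45 to minute 55, minute 60 to minute 65

After merging, the occupied span is minute 5 to minute 20, minute 40 to minute 45, minute 55 to minute 60.
Complement within minute 0 to minute 65: minute 0 to minute 5, minute 20 to minute 40, minute 45 to minute 55, minute 60 to minute 65.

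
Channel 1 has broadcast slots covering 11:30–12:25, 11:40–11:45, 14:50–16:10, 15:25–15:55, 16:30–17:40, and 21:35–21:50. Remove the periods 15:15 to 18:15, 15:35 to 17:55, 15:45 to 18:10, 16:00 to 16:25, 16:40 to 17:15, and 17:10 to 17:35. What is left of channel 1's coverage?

11:30-12:25, 14:50-15:15, 21:35-21:50

First set merges to 11:30-12:25, 14:50-16:10, 16:30-17:40, 21:35-21:50.
Second set merges to 15:15-18:15.
11:30-12:25 is untouched.
14:50-16:10 with B removed leaves 14:50-15:15.
16:30-17:40 lies entirely inside B → drops out.
21:35-21:50 is untouched.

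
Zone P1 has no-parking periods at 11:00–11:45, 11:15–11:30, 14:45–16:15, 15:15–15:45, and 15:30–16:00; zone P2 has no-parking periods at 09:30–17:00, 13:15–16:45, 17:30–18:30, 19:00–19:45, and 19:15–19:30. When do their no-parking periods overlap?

Merge the first list: 11:00–11:45, 14:45–16:15.
Merge the second list: 09:30–17:00, 17:30–18:30, 19:00–19:45.
11:00–11:45 meets the second set on 11:00–11:45.
14:45–16:15 meets the second set on 14:45–16:15.

11:00–11:45, 14:45–16:15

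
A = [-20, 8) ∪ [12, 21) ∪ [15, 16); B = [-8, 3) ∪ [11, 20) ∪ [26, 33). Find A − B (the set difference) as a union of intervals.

[-20, -8) ∪ [3, 8) ∪ [20, 21)

Merge the first list: [-20, 8), [12, 21).
[-20, 8) with B removed leaves [-20, -8), [3, 8).
[12, 21) with B removed leaves [20, 21).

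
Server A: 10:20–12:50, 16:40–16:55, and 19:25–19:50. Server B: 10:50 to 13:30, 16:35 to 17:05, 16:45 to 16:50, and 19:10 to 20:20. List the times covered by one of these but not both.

10:20–10:50, 12:50–13:30, 16:35–16:40, 16:55–17:05, 19:10–19:25, 19:50–20:20

B, merged: 10:50–13:30, 16:35–17:05, 19:10–20:20.
Only in the first: 10:20–10:50.
Only in the second: 12:50–13:30, 16:35–16:40, 16:55–17:05, 19:10–19:25, 19:50–20:20.
Together these are the periods covered by exactly one.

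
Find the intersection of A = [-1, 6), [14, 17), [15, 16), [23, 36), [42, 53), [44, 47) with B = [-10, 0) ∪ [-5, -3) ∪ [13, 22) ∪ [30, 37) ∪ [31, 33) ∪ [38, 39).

[-1, 0) ∪ [14, 17) ∪ [30, 36)

A, merged: [-1, 6), [14, 17), [23, 36), [42, 53).
B, merged: [-10, 0), [13, 22), [30, 37), [38, 39).
[-1, 6) overlaps B on [-1, 0).
[14, 17) overlaps B on [14, 17).
[23, 36) overlaps B on [30, 36).
[42, 53) falls entirely outside B.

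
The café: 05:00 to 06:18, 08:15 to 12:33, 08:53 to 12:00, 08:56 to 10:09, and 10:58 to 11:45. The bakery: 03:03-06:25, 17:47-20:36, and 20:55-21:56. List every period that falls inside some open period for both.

05:00–06:18

First set merges to 05:00–06:18, 08:15–12:33.
05:00–06:18 ∩ B → 05:00–06:18.
08:15–12:33 meets no B interval.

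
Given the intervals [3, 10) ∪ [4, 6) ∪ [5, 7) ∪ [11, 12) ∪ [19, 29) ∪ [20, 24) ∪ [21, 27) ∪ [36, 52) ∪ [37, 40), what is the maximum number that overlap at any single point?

3

Sweep endpoints in order; track running count of active intervals.
Peak of 3 reached at 5.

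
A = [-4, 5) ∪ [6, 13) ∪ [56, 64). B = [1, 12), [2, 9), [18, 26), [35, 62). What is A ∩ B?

[1, 5) ∪ [6, 12) ∪ [56, 62)

B, merged: [1, 12), [18, 26), [35, 62).
[-4, 5) meets the second set on [1, 5).
[6, 13) meets the second set on [6, 12).
[56, 64) meets the second set on [56, 62).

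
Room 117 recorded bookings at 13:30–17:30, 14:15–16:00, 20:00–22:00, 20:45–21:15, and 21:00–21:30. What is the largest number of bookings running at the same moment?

Walk the sorted start/end points keeping a running depth.
The depth first hits 3 at 21:00.

3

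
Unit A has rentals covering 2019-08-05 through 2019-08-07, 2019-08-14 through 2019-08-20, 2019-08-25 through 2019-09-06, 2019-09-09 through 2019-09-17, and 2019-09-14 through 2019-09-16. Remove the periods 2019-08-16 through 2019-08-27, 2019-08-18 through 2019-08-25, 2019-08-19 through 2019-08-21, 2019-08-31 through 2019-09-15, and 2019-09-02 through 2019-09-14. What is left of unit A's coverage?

A, merged: 2019-08-05 through 2019-08-07, 2019-08-14 through 2019-08-20, 2019-08-25 through 2019-09-06, 2019-09-09 through 2019-09-17.
B, merged: 2019-08-16 through 2019-08-27, 2019-08-31 through 2019-09-15.
2019-08-05 through 2019-08-07: no B overlap → unchanged.
2019-08-14 through 2019-08-20 minus B → 2019-08-14 through 2019-08-15.
2019-08-25 through 2019-09-06 minus B → 2019-08-28 through 2019-08-30.
2019-09-09 through 2019-09-17 minus B → 2019-09-16 through 2019-09-17.

2019-08-05 through 2019-08-07, 2019-08-14 through 2019-08-15, 2019-08-28 through 2019-08-30, 2019-09-16 through 2019-09-17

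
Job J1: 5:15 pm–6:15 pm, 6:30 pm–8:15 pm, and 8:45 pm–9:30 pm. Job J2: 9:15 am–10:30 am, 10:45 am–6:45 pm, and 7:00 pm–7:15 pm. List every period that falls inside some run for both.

5:15 pm-6:15 pm, 6:30 pm-6:45 pm, 7:00 pm-7:15 pm

5:15 pm-6:15 pm meets the second set on 5:15 pm-6:15 pm.
6:30 pm-8:15 pm meets the second set on 6:30 pm-6:45 pm, 7:00 pm-7:15 pm.
8:45 pm-9:30 pm: no overlap with the second set.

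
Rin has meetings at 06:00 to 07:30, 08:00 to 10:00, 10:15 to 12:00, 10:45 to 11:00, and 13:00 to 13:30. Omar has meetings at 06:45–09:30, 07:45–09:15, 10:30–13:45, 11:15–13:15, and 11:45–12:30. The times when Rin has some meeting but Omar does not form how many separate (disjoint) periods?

A, merged: 06:00–07:30, 08:00–10:00, 10:15–12:00, 13:00–13:30.
B, merged: 06:45–09:30, 10:30–13:45.
A \ B = 06:00–06:45, 09:30–10:00, 10:15–10:30.
That is 3 disjoint pieces.

3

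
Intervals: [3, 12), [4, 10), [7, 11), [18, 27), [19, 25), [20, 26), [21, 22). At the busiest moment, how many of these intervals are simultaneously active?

Sweep endpoints in order; track running count of active intervals.
Peak of 4 reached at 21.

4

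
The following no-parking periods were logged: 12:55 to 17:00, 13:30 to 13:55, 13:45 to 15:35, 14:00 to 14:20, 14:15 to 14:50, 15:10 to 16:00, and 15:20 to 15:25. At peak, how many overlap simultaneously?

Walk the sorted start/end points keeping a running depth.
The depth first hits 4 at 14:15.

4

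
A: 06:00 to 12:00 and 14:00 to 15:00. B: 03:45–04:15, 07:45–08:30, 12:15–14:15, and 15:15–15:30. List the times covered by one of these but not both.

A but not B: 06:00–07:45, 08:30–12:00, 14:15–15:00.
B but not A: 03:45–04:15, 12:15–14:00, 15:15–15:30.
Combining gives A △ B.

03:45–04:15, 06:00–07:45, 08:30–12:00, 12:15–14:00, 14:15–15:00, 15:15–15:30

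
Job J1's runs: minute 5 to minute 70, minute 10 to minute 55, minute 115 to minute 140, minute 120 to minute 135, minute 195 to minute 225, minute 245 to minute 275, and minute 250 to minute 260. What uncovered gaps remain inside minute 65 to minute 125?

minute 70 to minute 115

Covered (merged): minute 5 to minute 70, minute 115 to minute 140, minute 195 to minute 225, minute 245 to minute 275.
Gaps within minute 65 to minute 125: minute 70 to minute 115.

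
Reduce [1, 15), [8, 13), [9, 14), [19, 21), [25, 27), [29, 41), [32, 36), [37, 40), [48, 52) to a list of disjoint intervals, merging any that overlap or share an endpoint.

[8, 13) overlaps/touches [1, 15) → extend to [1, 15).
[9, 14) overlaps/touches [1, 15) → extend to [1, 15).
[19, 21) is disjoint → start new block.
[25, 27) is disjoint → start new block.
[29, 41) is disjoint → start new block.
[32, 36) overlaps/touches [29, 41) → extend to [29, 41).
[37, 40) overlaps/touches [29, 41) → extend to [29, 41).
[48, 52) is disjoint → start new block.

[1, 15) ∪ [19, 21) ∪ [25, 27) ∪ [29, 41) ∪ [48, 52)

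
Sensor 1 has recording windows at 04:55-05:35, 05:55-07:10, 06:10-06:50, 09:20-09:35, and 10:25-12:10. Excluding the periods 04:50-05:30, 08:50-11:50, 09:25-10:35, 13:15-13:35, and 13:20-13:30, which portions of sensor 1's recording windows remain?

Merge the first list: 04:55–05:35, 05:55–07:10, 09:20–09:35, 10:25–12:10.
Merge the second list: 04:50–05:30, 08:50–11:50, 13:15–13:35.
04:55–05:35 \ B = 05:30–05:35.
05:55–07:10: nothing removed.
09:20–09:35: entirely removed.
10:25–12:10 \ B = 11:50–12:10.

05:30–05:35, 05:55–07:10, 11:50–12:10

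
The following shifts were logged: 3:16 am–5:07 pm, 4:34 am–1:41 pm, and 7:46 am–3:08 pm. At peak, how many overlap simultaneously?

3

At 7:46 am, 3 of the intervals are simultaneously active.
No point has more.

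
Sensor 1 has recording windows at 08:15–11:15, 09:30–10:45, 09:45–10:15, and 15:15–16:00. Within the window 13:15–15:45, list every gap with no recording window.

After merging, the occupied span is 08:15–11:15, 15:15–16:00.
Complement within 13:15–15:45: 13:15–15:15.

13:15–15:15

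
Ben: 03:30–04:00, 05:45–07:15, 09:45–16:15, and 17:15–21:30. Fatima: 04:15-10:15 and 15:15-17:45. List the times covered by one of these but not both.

03:30-04:00, 04:15-05:45, 07:15-09:45, 10:15-15:15, 16:15-17:15, 17:45-21:30

A \ B = 03:30-04:00, 10:15-15:15, 17:45-21:30.
B \ A = 04:15-05:45, 07:15-09:45, 16:15-17:15.
Union of the two gives the symmetric difference.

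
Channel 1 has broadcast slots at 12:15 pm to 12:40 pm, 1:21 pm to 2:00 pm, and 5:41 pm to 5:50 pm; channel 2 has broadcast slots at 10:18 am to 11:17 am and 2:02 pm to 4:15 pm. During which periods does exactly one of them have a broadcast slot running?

Only in the first: 12:15 pm–12:40 pm, 1:21 pm–2:00 pm, 5:41 pm–5:50 pm.
Only in the second: 10:18 am–11:17 am, 2:02 pm–4:15 pm.
Together these are the periods covered by exactly one.

10:18 am–11:17 am, 12:15 pm–12:40 pm, 1:21 pm–2:00 pm, 2:02 pm–4:15 pm, 5:41 pm–5:50 pm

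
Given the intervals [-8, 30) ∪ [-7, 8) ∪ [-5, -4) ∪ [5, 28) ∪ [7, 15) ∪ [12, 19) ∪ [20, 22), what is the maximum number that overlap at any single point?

At 7, 4 of the intervals are simultaneously active.
No point has more.

4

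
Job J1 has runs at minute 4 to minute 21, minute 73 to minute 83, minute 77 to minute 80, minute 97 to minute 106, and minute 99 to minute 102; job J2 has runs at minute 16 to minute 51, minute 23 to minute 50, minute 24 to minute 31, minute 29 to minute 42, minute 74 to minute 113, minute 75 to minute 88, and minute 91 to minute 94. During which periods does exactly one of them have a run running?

minute 4 to minute 16, minute 21 to minute 51, minute 73 to minute 74, minute 83 to minute 97, minute 106 to minute 113

A, merged: minute 4 to minute 21, minute 73 to minute 83, minute 97 to minute 106.
B, merged: minute 16 to minute 51, minute 74 to minute 113.
A \ B = minute 4 to minute 16, minute 73 to minute 74.
B \ A = minute 21 to minute 51, minute 83 to minute 97, minute 106 to minute 113.
Union of the two gives the symmetric difference.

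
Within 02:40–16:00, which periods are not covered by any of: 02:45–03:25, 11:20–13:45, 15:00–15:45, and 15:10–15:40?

02:40–02:45, 03:25–11:20, 13:45–15:00, 15:45–16:00

Covered (merged): 02:45–03:25, 11:20–13:45, 15:00–15:45.
Complement within 02:40–16:00: 02:40–02:45, 03:25–11:20, 13:45–15:00, 15:45–16:00.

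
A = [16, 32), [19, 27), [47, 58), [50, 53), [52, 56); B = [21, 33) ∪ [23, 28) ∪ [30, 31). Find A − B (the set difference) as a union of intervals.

A, merged: [16, 32), [47, 58).
B, merged: [21, 33).
[16, 32) \ B = [16, 21).
[47, 58): nothing removed.

[16, 21) ∪ [47, 58)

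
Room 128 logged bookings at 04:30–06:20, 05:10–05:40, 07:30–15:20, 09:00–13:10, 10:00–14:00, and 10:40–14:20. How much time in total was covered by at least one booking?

Merged: 04:30–06:20, 07:30–15:20.
Lengths: 1 h 50 min + 7 h 50 min = 9 h 40 min.

9 h 40 min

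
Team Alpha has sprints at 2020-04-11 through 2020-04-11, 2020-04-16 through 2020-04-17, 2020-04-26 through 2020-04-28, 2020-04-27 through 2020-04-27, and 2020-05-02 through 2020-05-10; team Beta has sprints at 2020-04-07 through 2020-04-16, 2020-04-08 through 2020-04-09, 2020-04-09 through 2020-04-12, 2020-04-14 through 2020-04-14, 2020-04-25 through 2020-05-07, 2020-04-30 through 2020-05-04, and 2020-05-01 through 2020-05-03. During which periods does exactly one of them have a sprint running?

Merge the first list: 2020-04-11 through 2020-04-11, 2020-04-16 through 2020-04-17, 2020-04-26 through 2020-04-28, 2020-05-02 through 2020-05-10.
Merge the second list: 2020-04-07 through 2020-04-16, 2020-04-25 through 2020-05-07.
A \ B = 2020-04-17 through 2020-04-17, 2020-05-08 through 2020-05-10.
B \ A = 2020-04-07 through 2020-04-10, 2020-04-12 through 2020-04-15, 2020-04-25 through 2020-04-25, 2020-04-29 through 2020-05-01.
Union of the two gives the symmetric difference.

2020-04-07 through 2020-04-10, 2020-04-12 through 2020-04-15, 2020-04-17 through 2020-04-17, 2020-04-25 through 2020-04-25, 2020-04-29 through 2020-05-01, 2020-05-08 through 2020-05-10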